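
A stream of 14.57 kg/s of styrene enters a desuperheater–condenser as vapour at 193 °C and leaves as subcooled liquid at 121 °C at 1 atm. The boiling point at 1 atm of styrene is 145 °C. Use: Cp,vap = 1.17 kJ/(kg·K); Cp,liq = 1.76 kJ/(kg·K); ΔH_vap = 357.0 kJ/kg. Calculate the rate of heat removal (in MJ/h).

Q_c = 23900 MJ/h

vapour 193→145 °C: -56.16 kJ/kg
condensation at 145 °C: -357 kJ/kg
liquid 145→121 °C: -42.24 kJ/kg
Δh = -56.16 + -357 + -42.24 = -455.4 kJ/kg
Q = ṁ·Δh = 14.57 kg/s × -455.4 kJ/kg = -6635.2 kJ/s
|Q| = 6635.2 kW = 23887 MJ/h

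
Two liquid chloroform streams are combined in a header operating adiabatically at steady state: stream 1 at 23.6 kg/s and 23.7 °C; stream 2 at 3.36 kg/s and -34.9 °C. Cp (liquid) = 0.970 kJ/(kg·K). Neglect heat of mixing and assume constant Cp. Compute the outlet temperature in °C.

Adiabatic, steady state ⇒ Σ ṁᵢCp,ᵢ(T_out − Tᵢ) = 0
Σ ṁᵢCp,ᵢTᵢ = 23.6×0.970×23.7 + 3.36×0.970×-34.9 = 428.79
Σ ṁᵢCp,ᵢ = 23.6×0.970 + 3.36×0.970 = 26.151
T_out = 428.79 / 26.151 = 16.397 °C

T_out = 16.4 °C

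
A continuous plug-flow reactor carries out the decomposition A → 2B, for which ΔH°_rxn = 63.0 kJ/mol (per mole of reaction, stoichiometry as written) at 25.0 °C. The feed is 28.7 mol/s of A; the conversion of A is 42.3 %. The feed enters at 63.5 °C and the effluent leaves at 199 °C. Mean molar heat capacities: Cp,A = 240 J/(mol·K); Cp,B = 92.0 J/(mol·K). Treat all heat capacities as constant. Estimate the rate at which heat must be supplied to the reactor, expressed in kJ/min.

Q_in = 94800 kJ/min

Extent of reaction ξ = 0.423 × 28.7 = 12.14 mol/s
Reaction term: ξ·ΔH°_rxn = 12.14 × 63.0 = 764.83 kJ/s
Sensible, feed 63.5→25 °C: -265.19 kJ/s
Outlet flows (mol/s): A 16.56, B 24.28
Sensible, products 25→199 °C: 1080.2 kJ/s
Q = ΔH = 1579.9 kJ/s = 1579.9 kW
Heat supplied = 94791 kJ/min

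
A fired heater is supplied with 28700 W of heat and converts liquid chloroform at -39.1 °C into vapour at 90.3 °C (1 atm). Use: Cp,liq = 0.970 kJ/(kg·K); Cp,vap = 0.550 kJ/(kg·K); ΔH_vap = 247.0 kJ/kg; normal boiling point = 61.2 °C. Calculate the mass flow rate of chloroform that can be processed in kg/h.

ṁ = 287 kg/h

Δh = 0.970×(61.2−-39.1) + 247.0 + 0.550×(90.3−61.2) = 360.3 kJ/kg
Q = 28700 W = 28.7 kJ/s = 103320 kJ/h
ṁ = Q/Δh = 103320 / 360.3 = 286.76 kg/h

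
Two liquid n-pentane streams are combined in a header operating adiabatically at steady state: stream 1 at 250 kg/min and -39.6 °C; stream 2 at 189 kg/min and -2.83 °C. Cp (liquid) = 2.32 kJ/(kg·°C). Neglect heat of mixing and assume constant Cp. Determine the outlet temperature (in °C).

T_out = -23.8 °C

No heat crosses the boundary, so H_out = H_in.
T_out = Σ ṁᵢCp,ᵢTᵢ / Σ ṁᵢCp,ᵢ
      = -24209 / 1018.5 = -23.77 °C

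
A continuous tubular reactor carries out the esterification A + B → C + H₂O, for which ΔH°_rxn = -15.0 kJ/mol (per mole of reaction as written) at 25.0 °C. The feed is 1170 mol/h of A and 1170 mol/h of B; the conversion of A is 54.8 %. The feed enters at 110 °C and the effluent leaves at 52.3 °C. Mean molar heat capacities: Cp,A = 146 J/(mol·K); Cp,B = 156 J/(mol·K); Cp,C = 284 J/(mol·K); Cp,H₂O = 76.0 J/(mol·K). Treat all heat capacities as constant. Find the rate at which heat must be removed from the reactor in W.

Q_out = 8050 W

Extent of reaction ξ = 0.548 × 1170 = 641.16 mol/h
Reaction term: ξ·ΔH°_rxn = 641.16 × -15.0 = -9617.4 kJ/h
Sensible, feed 110→25 °C: -30034 kJ/h
Outlet flows (mol/h): A 528.84, B 528.84, C 641.16, H₂O 641.16
Sensible, products 25→52.3 °C: 10661 kJ/h
Q = ΔH = -28990 kJ/h = -8.0528 kW
Heat removed = 8052.8 W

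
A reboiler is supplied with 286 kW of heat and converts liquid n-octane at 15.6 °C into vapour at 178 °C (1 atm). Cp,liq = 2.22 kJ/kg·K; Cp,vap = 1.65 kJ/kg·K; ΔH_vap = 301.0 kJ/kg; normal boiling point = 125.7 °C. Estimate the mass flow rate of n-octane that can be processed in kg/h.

Δh = 2.22×(125.7−15.6) + 301.0 + 1.65×(178−125.7) = 631.72 kJ/kg
Q = 286 kW = 286 kJ/s = 1.0296e+06 kJ/h
ṁ = Q/Δh = 1.0296e+06 / 631.72 = 1629.8 kg/h

ṁ = 1630 kg/h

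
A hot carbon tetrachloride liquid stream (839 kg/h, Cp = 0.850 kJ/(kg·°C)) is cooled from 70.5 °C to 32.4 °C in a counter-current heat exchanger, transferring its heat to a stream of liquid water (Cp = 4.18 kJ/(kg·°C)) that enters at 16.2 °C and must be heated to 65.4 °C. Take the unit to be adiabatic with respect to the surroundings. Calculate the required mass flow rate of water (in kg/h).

ṁ_c = 132 kg/h

Heat released by hot stream: Q = 839 × 0.850 × (70.5 − 32.4) = 27171 kJ/h
Energy balance on cold side (adiabatic exchanger): Q = ṁ_c·Cp_c·(T_c,out − T_c,in)
ṁ_c = 27171 / [4.18 × (65.4 − 16.2)] = 132.12 kg/h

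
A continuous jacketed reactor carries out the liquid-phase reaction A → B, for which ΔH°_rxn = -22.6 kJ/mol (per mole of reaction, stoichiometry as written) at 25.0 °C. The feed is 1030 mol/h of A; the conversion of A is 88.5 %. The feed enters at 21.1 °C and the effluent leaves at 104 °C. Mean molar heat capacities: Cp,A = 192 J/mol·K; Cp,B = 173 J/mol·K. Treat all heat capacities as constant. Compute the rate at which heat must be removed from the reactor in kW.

Extent of reaction ξ = 0.885 × 1030 = 911.55 mol/h
Reaction term: ξ·ΔH°_rxn = 911.55 × -22.6 = -20601 kJ/h
Sensible, feed 21.1→25 °C: 771.26 kJ/h
Outlet flows (mol/h): A 118.45, B 911.55
Sensible, products 25→104 °C: 14255 kJ/h
Q = ΔH = -5575 kJ/h = -1.5486 kW
Heat removed = 1.5486 kW

Q_out = 1.55 kW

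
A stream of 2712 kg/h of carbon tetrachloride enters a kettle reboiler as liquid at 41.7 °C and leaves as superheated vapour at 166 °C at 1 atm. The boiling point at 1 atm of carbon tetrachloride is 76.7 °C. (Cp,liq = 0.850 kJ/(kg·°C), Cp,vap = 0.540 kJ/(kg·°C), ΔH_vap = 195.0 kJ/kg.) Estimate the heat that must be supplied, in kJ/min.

Q = 12300 kJ/min

liquid 41.7→76.7 °C: 29.75 kJ/kg
vaporisation at 76.7 °C: 195 kJ/kg
vapour 76.7→166 °C: 48.222 kJ/kg
Δh = 29.75 + 195 + 48.222 = 272.97 kJ/kg
Q = ṁ·Δh = 2712 kg/h × 272.97 kJ/kg = 740300 kJ/h
|Q| = 205.64 kW = 12338 kJ/min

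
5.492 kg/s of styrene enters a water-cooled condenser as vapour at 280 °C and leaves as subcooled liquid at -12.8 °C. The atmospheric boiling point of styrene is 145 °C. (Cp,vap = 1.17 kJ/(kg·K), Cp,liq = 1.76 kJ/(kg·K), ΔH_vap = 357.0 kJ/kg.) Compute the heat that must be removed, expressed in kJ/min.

vapour 280→145 °C: -157.95 kJ/kg
condensation at 145 °C: -357 kJ/kg
liquid 145→-12.8 °C: -277.73 kJ/kg
Δh = -157.95 + -357 + -277.73 = -792.68 kJ/kg
Q = ṁ·Δh = 5.492 kg/s × -792.68 kJ/kg = -4353.4 kJ/s
|Q| = 4353.4 kW = 261200 kJ/min

Q_c = 261000 kJ/min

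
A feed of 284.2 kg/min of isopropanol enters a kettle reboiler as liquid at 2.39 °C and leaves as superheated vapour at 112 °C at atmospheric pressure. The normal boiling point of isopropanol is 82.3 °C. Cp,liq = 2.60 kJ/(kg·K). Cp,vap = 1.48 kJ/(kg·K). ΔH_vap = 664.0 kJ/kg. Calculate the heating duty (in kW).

liquid 2.39→82.3 °C: 207.77 kJ/kg
vaporisation at 82.3 °C: 664 kJ/kg
vapour 82.3→112 °C: 43.956 kJ/kg
Δh = 207.77 + 664 + 43.956 = 915.72 kJ/kg
Q = ṁ·Δh = 284.2 kg/min × 915.72 kJ/kg = 260250 kJ/min
|Q| = 4337.5 kW

Q = 4340 kW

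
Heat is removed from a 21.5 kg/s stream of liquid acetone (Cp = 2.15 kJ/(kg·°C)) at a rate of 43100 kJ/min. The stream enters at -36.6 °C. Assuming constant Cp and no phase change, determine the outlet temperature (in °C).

Q = 43100 kJ/min = 718.33 kJ/s
ΔT = Q/(ṁ·Cp) = 718.33/(21.5×2.15) = 15.54 K
T_out = -36.6 − 15.54 = -52.14 °C

T_out = -52.1 °C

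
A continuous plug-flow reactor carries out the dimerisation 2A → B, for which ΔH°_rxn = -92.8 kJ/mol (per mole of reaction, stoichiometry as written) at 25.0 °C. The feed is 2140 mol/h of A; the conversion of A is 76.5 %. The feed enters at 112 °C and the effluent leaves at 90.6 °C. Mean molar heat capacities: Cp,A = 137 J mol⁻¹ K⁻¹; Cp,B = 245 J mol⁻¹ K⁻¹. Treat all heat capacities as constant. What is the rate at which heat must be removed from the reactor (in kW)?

Extent of reaction ξ = 0.765 × 2140 / 2 = 818.55 mol/h
Reaction term: ξ·ΔH°_rxn = 818.55 × -92.8 = -75961 kJ/h
Sensible, feed 112→25 °C: -25507 kJ/h
Outlet flows (mol/h): A 502.9, B 818.55
Sensible, products 25→90.6 °C: 17675 kJ/h
Q = ΔH = -83793 kJ/h = -23.276 kW
Heat removed = 23.276 kW

Q_out = 23.3 kW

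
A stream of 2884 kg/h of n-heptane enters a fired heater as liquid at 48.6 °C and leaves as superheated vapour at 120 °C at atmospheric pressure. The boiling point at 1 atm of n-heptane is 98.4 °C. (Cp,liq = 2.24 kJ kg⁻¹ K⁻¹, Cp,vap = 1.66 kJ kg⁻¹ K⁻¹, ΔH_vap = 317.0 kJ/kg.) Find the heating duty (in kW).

liquid 48.6→98.4 °C: 111.55 kJ/kg
vaporisation at 98.4 °C: 317 kJ/kg
vapour 98.4→120 °C: 35.856 kJ/kg
Δh = 111.55 + 317 + 35.856 = 464.41 kJ/kg
Q = ṁ·Δh = 2884 kg/h × 464.41 kJ/kg = 1.3394e+06 kJ/h
|Q| = 372.04 kW

Q = 372 kW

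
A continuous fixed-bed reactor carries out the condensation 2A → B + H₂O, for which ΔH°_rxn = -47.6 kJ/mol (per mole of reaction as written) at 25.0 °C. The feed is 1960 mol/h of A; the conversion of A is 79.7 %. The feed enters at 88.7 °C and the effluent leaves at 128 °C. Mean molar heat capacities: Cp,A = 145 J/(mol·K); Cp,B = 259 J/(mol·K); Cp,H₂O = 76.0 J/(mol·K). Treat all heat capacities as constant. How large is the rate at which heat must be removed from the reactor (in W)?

Extent of reaction ξ = 0.797 × 1960 / 2 = 781.06 mol/h
Reaction term: ξ·ΔH°_rxn = 781.06 × -47.6 = -37178 kJ/h
Sensible, feed 88.7→25 °C: -18104 kJ/h
Outlet flows (mol/h): A 397.88, B 781.06, H₂O 781.06
Sensible, products 25→128 °C: 32893 kJ/h
Q = ΔH = -22389 kJ/h = -6.2192 kW
Heat removed = 6219.2 W

Q_out = 6220 W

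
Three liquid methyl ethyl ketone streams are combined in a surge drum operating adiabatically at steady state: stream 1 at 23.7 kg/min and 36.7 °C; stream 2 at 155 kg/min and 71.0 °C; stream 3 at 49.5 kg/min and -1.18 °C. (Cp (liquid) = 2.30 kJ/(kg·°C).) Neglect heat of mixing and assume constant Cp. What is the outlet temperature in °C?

T_out = 51.8 °C

Energy balance with Q = 0: Σ ṁᵢCp,ᵢ(T_out − Tᵢ) = 0
T_out = Σ ṁᵢCp,ᵢTᵢ / Σ ṁᵢCp,ᵢ
      = 27178 / 524.86 = 51.781 °C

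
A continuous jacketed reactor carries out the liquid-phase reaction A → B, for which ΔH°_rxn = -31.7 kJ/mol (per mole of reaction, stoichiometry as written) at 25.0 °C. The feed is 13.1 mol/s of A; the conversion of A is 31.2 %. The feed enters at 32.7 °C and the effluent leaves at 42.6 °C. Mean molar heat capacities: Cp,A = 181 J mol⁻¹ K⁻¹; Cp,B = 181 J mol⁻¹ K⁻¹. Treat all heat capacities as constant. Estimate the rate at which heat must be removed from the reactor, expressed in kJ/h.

Extent of reaction ξ = 0.312 × 13.1 = 4.0872 mol/s
Reaction term: ξ·ΔH°_rxn = 4.0872 × -31.7 = -129.56 kJ/s
Sensible, feed 32.7→25 °C: -18.257 kJ/s
Outlet flows (mol/s): A 9.0128, B 4.0872
Sensible, products 25→42.6 °C: 41.731 kJ/s
Q = ΔH = -106.09 kJ/s = -106.09 kW
Heat removed = 381930 kJ/h

Q_out = 382000 kJ/h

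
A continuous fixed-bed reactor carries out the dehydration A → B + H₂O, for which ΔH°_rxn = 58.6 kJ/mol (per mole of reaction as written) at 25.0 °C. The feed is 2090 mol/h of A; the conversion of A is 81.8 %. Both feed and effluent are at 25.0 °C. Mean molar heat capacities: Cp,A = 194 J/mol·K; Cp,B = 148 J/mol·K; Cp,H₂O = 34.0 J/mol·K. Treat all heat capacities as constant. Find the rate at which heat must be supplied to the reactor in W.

Q_in = 27800 W

Extent of reaction ξ = 0.818 × 2090 = 1709.6 mol/h
Reaction term: ξ·ΔH°_rxn = 1709.6 × 58.6 = 100180 kJ/h
Q = ΔH = 100180 kJ/h = 27.829 kW
Heat supplied = 27829 W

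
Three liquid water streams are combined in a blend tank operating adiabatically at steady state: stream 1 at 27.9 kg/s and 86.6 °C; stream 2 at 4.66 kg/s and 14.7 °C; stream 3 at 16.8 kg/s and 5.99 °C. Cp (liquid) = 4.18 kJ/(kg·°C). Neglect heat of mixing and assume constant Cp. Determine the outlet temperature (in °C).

No heat crosses the boundary, so H_out = H_in.
T_out = Σ ṁᵢCp,ᵢTᵢ / Σ ṁᵢCp,ᵢ
      = 10806 / 206.32 = 52.376 °C

T_out = 52.4 °C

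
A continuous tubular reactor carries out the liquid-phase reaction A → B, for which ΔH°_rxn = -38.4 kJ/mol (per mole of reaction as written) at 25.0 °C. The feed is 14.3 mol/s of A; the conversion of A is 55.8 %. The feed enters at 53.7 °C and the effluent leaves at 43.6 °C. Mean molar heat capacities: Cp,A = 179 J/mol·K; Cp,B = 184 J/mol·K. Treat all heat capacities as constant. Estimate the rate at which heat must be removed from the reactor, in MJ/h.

Extent of reaction ξ = 0.558 × 14.3 = 7.9794 mol/s
Reaction term: ξ·ΔH°_rxn = 7.9794 × -38.4 = -306.41 kJ/s
Sensible, feed 53.7→25 °C: -73.463 kJ/s
Outlet flows (mol/s): A 6.3206, B 7.9794
Sensible, products 25→43.6 °C: 48.353 kJ/s
Q = ΔH = -331.52 kJ/s = -331.52 kW
Heat removed = 1193.5 MJ/h

Q_out = 1190 MJ/h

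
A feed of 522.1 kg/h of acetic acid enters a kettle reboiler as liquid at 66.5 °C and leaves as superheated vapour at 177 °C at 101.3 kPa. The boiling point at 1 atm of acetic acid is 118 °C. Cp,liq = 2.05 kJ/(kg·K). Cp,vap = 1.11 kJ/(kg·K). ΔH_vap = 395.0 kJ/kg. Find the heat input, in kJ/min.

Q = 4930 kJ/min

liquid 66.5→118 °C: 105.57 kJ/kg
vaporisation at 118 °C: 395 kJ/kg
vapour 118→177 °C: 65.49 kJ/kg
Δh = 105.57 + 395 + 65.49 = 566.07 kJ/kg
Q = ṁ·Δh = 522.1 kg/h × 566.07 kJ/kg = 295540 kJ/h
|Q| = 82.095 kW = 4925.7 kJ/min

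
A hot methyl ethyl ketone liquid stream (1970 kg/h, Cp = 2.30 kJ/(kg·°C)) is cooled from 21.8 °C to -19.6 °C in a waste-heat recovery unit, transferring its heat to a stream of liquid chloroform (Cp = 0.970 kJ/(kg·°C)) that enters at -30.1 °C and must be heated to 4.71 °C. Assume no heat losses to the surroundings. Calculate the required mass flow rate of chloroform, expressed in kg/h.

Heat released by hot stream: Q = 1970 × 2.30 × (21.8 − -19.6) = 187580 kJ/h
Energy balance on cold side (adiabatic exchanger): Q = ṁ_c·Cp_c·(T_c,out − T_c,in)
ṁ_c = 187580 / [0.970 × (4.71 − -30.1)] = 5555.4 kg/h

ṁ_c = 5560 kg/h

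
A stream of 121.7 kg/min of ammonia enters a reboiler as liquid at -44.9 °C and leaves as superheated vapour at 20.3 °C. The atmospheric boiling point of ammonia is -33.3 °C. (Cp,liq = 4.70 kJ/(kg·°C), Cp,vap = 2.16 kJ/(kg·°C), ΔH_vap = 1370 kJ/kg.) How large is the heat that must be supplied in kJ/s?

Q = 3120 kJ/s

liquid -44.9→-33.3 °C: 54.52 kJ/kg
vaporisation at -33.3 °C: 1370 kJ/kg
vapour -33.3→20.3 °C: 115.78 kJ/kg
Δh = 54.52 + 1370 + 115.78 = 1540.3 kJ/kg
Q = ṁ·Δh = 121.7 kg/min × 1540.3 kJ/kg = 187450 kJ/min
|Q| = 3124.2 kW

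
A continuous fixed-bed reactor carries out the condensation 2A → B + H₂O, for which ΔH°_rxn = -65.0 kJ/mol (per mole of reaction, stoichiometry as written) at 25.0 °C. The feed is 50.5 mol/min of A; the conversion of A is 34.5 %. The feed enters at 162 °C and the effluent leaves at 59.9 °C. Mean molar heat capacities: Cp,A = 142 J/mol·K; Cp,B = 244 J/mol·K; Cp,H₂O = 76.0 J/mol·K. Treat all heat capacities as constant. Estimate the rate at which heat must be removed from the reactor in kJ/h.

Extent of reaction ξ = 0.345 × 50.5 / 2 = 8.7112 mol/min
Reaction term: ξ·ΔH°_rxn = 8.7112 × -65.0 = -566.23 kJ/min
Sensible, feed 162→25 °C: -982.43 kJ/min
Outlet flows (mol/min): A 33.078, B 8.7112, H₂O 8.7112
Sensible, products 25→59.9 °C: 261.21 kJ/min
Q = ΔH = -1287.4 kJ/min = -21.457 kW
Heat removed = 77247 kJ/h

Q_out = 77200 kJ/h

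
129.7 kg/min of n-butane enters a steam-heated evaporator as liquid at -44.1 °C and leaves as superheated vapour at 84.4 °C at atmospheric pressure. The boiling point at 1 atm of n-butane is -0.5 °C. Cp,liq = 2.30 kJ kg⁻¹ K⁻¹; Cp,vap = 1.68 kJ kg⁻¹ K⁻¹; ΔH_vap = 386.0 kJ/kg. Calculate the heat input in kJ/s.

Q = 1360 kJ/s

liquid -44.1→-0.5 °C: 100.28 kJ/kg
vaporisation at -0.5 °C: 386 kJ/kg
vapour -0.5→84.4 °C: 142.63 kJ/kg
Δh = 100.28 + 386 + 142.63 = 628.91 kJ/kg
Q = ṁ·Δh = 129.7 kg/min × 628.91 kJ/kg = 81570 kJ/min
|Q| = 1359.5 kW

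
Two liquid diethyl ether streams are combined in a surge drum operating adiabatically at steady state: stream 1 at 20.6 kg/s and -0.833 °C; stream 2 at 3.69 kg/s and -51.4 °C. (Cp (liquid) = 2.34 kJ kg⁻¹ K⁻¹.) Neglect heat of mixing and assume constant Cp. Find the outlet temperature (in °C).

Energy balance with Q = 0: Σ ṁᵢCp,ᵢ(T_out − Tᵢ) = 0
Σ ṁᵢCp,ᵢTᵢ = 20.6×2.34×-0.833 + 3.69×2.34×-51.4 = -483.97
Σ ṁᵢCp,ᵢ = 20.6×2.34 + 3.69×2.34 = 56.839
T_out = -483.97 / 56.839 = -8.5149 °C

T_out = -8.51 °C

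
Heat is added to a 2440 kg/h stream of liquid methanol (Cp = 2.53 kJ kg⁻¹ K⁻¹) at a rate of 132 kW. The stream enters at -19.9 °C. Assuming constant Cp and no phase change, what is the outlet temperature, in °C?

T_out = 57.1 °C

Q = 132 kW = 475200 kJ/h
ΔT = Q/(ṁ·Cp) = 475200/(2440×2.53) = 76.978 K
T_out = -19.9 + 76.978 = 57.078 °C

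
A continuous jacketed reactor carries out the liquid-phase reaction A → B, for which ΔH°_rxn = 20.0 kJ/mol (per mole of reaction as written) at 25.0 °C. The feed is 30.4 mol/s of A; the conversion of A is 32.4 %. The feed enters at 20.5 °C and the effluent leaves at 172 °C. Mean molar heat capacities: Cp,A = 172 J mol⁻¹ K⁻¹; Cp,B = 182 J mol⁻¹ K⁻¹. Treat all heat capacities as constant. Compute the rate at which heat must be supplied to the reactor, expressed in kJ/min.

Q_in = 60200 kJ/min

Extent of reaction ξ = 0.324 × 30.4 = 9.8496 mol/s
Reaction term: ξ·ΔH°_rxn = 9.8496 × 20.0 = 196.99 kJ/s
Sensible, feed 20.5→25 °C: 23.53 kJ/s
Outlet flows (mol/s): A 20.55, B 9.8496
Sensible, products 25→172 °C: 783.11 kJ/s
Q = ΔH = 1003.6 kJ/s = 1003.6 kW
Heat supplied = 60218 kJ/min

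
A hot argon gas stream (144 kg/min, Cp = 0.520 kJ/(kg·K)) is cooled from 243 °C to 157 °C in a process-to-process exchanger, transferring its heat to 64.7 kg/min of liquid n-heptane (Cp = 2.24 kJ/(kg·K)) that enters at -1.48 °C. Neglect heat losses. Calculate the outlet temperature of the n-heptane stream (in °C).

T_c,out = 43.0 °C

Heat released by hot stream: Q = 144 × 0.520 × (243 − 157) = 6439.7 kJ/min
Energy balance on cold side (adiabatic exchanger): Q = ṁ_c·Cp_c·(T_c,out − T_c,in)
T_c,out = -1.48 + 6439.7/(64.7 × 2.24) = 42.954 °C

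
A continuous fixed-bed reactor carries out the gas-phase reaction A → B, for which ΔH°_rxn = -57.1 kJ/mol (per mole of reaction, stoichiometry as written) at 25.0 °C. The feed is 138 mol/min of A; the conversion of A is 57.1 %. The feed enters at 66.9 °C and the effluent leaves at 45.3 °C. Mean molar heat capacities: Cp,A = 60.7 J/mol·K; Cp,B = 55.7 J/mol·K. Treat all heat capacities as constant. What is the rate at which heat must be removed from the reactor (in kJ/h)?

Q_out = 281000 kJ/h

Extent of reaction ξ = 0.571 × 138 = 78.798 mol/min
Reaction term: ξ·ΔH°_rxn = 78.798 × -57.1 = -4499.4 kJ/min
Sensible, feed 66.9→25 °C: -350.98 kJ/min
Outlet flows (mol/min): A 59.202, B 78.798
Sensible, products 25→45.3 °C: 162.05 kJ/min
Q = ΔH = -4688.3 kJ/min = -78.138 kW
Heat removed = 281300 kJ/h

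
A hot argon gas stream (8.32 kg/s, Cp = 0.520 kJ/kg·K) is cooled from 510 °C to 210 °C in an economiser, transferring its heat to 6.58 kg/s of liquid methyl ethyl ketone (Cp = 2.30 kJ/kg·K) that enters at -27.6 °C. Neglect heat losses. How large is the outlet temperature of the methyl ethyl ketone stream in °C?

T_c,out = 58.2 °C

Heat released by hot stream: Q = 8.32 × 0.520 × (510 − 210) = 1297.9 kJ/s
Energy balance on cold side (adiabatic exchanger): Q = ṁ_c·Cp_c·(T_c,out − T_c,in)
T_c,out = -27.6 + 1297.9/(6.58 × 2.30) = 58.162 °C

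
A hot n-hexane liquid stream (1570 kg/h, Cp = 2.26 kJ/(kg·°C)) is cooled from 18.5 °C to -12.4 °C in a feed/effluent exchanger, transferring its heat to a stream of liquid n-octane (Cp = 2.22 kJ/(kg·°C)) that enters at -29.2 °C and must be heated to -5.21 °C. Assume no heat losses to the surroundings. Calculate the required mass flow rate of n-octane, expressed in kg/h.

Heat released by hot stream: Q = 1570 × 2.26 × (18.5 − -12.4) = 109640 kJ/h
Energy balance on cold side (adiabatic exchanger): Q = ṁ_c·Cp_c·(T_c,out − T_c,in)
ṁ_c = 109640 / [2.22 × (-5.21 − -29.2)] = 2058.7 kg/h

ṁ_c = 2060 kg/h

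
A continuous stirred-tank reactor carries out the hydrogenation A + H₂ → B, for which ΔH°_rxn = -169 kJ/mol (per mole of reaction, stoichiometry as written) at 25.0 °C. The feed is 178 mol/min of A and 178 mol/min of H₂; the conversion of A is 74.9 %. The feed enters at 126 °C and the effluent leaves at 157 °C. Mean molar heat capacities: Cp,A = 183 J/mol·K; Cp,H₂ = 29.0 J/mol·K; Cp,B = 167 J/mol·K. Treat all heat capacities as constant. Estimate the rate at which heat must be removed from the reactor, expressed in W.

Q_out = 369000 W

Extent of reaction ξ = 0.749 × 178 = 133.32 mol/min
Reaction term: ξ·ΔH°_rxn = 133.32 × -169 = -22531 kJ/min
Sensible, feed 126→25 °C: -3811.3 kJ/min
Outlet flows (mol/min): A 44.678, H₂ 44.678, B 133.32
Sensible, products 25→157 °C: 4189.2 kJ/min
Q = ΔH = -22154 kJ/min = -369.23 kW
Heat removed = 369230 W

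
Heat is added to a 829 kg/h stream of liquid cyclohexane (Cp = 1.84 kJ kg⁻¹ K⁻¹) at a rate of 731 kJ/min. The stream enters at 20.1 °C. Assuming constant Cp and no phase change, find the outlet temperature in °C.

Q = 731 kJ/min = 43860 kJ/h
ΔT = Q/(ṁ·Cp) = 43860/(829×1.84) = 28.754 K
T_out = 20.1 + 28.754 = 48.854 °C

T_out = 48.9 °C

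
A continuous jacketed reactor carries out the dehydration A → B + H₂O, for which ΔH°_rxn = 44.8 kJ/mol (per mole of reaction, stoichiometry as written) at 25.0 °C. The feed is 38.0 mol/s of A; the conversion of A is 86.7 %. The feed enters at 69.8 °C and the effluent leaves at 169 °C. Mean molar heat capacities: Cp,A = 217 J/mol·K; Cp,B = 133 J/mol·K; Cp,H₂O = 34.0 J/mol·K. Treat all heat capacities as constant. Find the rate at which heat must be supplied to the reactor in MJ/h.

Extent of reaction ξ = 0.867 × 38.0 = 32.946 mol/s
Reaction term: ξ·ΔH°_rxn = 32.946 × 44.8 = 1476 kJ/s
Sensible, feed 69.8→25 °C: -369.42 kJ/s
Outlet flows (mol/s): A 5.054, B 32.946, H₂O 32.946
Sensible, products 25→169 °C: 950.21 kJ/s
Q = ΔH = 2056.8 kJ/s = 2056.8 kW
Heat supplied = 7404.4 MJ/h

Q_in = 7400 MJ/h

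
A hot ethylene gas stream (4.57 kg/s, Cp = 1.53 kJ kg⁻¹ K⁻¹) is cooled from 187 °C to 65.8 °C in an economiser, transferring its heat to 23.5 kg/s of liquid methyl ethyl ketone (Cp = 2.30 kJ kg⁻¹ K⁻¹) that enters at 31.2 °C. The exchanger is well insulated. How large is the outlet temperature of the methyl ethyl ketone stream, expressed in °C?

Heat released by hot stream: Q = 4.57 × 1.53 × (187 − 65.8) = 847.44 kJ/s
Energy balance on cold side (adiabatic exchanger): Q = ṁ_c·Cp_c·(T_c,out − T_c,in)
T_c,out = 31.2 + 847.44/(23.5 × 2.30) = 46.879 °C

T_c,out = 46.9 °C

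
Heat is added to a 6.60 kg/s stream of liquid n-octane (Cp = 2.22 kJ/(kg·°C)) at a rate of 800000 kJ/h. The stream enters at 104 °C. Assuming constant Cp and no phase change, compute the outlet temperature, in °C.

T_out = 119 °C

Q = 800000 kJ/h = 222.22 kJ/s
ΔT = Q/(ṁ·Cp) = 222.22/(6.60×2.22) = 15.167 K
T_out = 104 + 15.167 = 119.17 °C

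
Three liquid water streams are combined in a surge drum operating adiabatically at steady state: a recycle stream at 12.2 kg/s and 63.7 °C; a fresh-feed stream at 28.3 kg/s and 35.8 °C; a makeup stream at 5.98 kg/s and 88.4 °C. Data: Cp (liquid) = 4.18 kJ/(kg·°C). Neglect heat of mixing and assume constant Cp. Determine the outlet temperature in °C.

No heat crosses the boundary, so H_out = H_in.
T_out = Σ ṁᵢCp,ᵢTᵢ / Σ ṁᵢCp,ᵢ
      = 9693.1 / 194.29 = 49.891 °C

T_out = 49.9 °C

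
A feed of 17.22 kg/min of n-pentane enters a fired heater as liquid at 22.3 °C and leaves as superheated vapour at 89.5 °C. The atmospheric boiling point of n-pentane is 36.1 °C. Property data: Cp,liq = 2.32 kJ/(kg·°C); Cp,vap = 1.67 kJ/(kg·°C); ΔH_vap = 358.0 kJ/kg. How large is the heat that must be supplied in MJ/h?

liquid 22.3→36.1 °C: 32.016 kJ/kg
vaporisation at 36.1 °C: 358 kJ/kg
vapour 36.1→89.5 °C: 89.178 kJ/kg
Δh = 32.016 + 358 + 89.178 = 479.19 kJ/kg
Q = ṁ·Δh = 17.22 kg/min × 479.19 kJ/kg = 8251.7 kJ/min
|Q| = 137.53 kW = 495.1 MJ/h

Q = 495 MJ/h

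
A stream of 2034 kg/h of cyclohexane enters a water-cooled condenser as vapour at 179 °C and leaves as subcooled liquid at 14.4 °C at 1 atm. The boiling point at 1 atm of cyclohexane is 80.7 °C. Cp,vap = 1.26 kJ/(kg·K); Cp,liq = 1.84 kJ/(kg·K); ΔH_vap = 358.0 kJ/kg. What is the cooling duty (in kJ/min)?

vapour 179→80.7 °C: -123.86 kJ/kg
condensation at 80.7 °C: -358 kJ/kg
liquid 80.7→14.4 °C: -121.99 kJ/kg
Δh = -123.86 + -358 + -121.99 = -603.85 kJ/kg
Q = ṁ·Δh = 2034 kg/h × -603.85 kJ/kg = -1.2282e+06 kJ/h
|Q| = 341.18 kW = 20471 kJ/min

Q_c = 20500 kJ/min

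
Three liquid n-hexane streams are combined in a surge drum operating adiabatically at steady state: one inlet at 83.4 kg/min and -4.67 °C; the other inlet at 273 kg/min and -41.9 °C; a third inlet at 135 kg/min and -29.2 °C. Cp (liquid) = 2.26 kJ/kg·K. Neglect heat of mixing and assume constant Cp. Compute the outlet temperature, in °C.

Energy balance with Q = 0: Σ ṁᵢCp,ᵢ(T_out − Tᵢ) = 0
Σ ṁᵢCp,ᵢTᵢ = 83.4×2.26×-4.67 + 273×2.26×-41.9 + 135×2.26×-29.2 = -35641
Σ ṁᵢCp,ᵢ = 83.4×2.26 + 273×2.26 + 135×2.26 = 1110.6
T_out = -35641 / 1110.6 = -32.092 °C

T_out = -32.1 °C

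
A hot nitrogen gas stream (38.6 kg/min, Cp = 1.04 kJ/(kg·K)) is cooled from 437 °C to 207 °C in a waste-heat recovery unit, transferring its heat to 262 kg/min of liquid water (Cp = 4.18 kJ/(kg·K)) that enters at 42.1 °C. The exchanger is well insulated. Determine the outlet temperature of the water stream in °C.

Heat released by hot stream: Q = 38.6 × 1.04 × (437 − 207) = 9233.1 kJ/min
Energy balance on cold side (adiabatic exchanger): Q = ṁ_c·Cp_c·(T_c,out − T_c,in)
T_c,out = 42.1 + 9233.1/(262 × 4.18) = 50.531 °C

T_c,out = 50.5 °C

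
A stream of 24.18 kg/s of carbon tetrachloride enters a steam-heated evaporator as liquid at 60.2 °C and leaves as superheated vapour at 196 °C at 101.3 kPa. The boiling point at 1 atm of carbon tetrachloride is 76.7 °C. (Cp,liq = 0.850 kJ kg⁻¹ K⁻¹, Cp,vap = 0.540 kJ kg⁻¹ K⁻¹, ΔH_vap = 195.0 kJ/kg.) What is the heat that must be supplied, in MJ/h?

liquid 60.2→76.7 °C: 14.025 kJ/kg
vaporisation at 76.7 °C: 195 kJ/kg
vapour 76.7→196 °C: 64.422 kJ/kg
Δh = 14.025 + 195 + 64.422 = 273.45 kJ/kg
Q = ṁ·Δh = 24.18 kg/s × 273.45 kJ/kg = 6611.9 kJ/s
|Q| = 6611.9 kW = 23803 MJ/h

Q = 23800 MJ/h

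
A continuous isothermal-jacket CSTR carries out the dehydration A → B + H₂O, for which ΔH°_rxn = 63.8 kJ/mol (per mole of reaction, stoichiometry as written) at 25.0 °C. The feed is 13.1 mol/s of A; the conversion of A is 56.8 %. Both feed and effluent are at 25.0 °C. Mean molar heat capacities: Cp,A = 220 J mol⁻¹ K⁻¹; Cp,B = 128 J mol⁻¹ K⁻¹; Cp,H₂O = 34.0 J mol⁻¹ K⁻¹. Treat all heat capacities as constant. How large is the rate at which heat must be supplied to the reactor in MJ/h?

Q_in = 1710 MJ/h

Extent of reaction ξ = 0.568 × 13.1 = 7.4408 mol/s
Reaction term: ξ·ΔH°_rxn = 7.4408 × 63.8 = 474.72 kJ/s
Q = ΔH = 474.72 kJ/s = 474.72 kW
Heat supplied = 1709 MJ/h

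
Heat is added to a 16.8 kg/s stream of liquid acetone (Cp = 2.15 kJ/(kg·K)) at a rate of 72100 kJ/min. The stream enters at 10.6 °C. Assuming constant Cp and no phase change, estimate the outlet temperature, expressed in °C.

T_out = 43.9 °C

Q = 72100 kJ/min = 1201.7 kJ/s
ΔT = Q/(ṁ·Cp) = 1201.7/(16.8×2.15) = 33.269 K
T_out = 10.6 + 33.269 = 43.869 °C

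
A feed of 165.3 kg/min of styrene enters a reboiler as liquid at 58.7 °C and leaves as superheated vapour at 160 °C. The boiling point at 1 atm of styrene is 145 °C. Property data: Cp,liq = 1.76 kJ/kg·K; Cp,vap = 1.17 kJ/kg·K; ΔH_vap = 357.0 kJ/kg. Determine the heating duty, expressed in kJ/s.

Q = 1450 kJ/s

liquid 58.7→145 °C: 151.89 kJ/kg
vaporisation at 145 °C: 357 kJ/kg
vapour 145→160 °C: 17.55 kJ/kg
Δh = 151.89 + 357 + 17.55 = 526.44 kJ/kg
Q = ṁ·Δh = 165.3 kg/min × 526.44 kJ/kg = 87020 kJ/min
|Q| = 1450.3 kW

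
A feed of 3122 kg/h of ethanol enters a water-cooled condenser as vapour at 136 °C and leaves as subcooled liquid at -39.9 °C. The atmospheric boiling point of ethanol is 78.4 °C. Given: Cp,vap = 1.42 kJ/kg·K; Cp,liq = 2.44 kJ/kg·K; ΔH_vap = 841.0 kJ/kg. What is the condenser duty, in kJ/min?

vapour 136→78.4 °C: -81.792 kJ/kg
condensation at 78.4 °C: -841 kJ/kg
liquid 78.4→-39.9 °C: -288.65 kJ/kg
Δh = -81.792 + -841 + -288.65 = -1211.4 kJ/kg
Q = ṁ·Δh = 3122 kg/h × -1211.4 kJ/kg = -3.7821e+06 kJ/h
|Q| = 1050.6 kW = 63035 kJ/min

Q_c = 63000 kJ/min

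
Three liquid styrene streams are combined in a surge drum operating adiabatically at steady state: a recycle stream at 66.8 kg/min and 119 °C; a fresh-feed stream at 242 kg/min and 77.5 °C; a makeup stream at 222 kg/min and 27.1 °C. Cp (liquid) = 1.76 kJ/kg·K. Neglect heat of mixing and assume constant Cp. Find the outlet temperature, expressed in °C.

No heat crosses the boundary, so H_out = H_in.
Σ ṁᵢCp,ᵢTᵢ = 66.8×1.76×119 + 242×1.76×77.5 + 222×1.76×27.1 = 57588
Σ ṁᵢCp,ᵢ = 66.8×1.76 + 242×1.76 + 222×1.76 = 934.21
T_out = 57588 / 934.21 = 61.644 °C

T_out = 61.6 °C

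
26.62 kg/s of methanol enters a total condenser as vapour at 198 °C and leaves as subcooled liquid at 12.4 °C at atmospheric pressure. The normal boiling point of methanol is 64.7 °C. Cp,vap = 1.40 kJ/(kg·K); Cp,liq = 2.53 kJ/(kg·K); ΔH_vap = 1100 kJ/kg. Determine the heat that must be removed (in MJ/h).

Q_c = 136000 MJ/h

vapour 198→64.7 °C: -186.62 kJ/kg
condensation at 64.7 °C: -1100 kJ/kg
liquid 64.7→12.4 °C: -132.32 kJ/kg
Δh = -186.62 + -1100 + -132.32 = -1418.9 kJ/kg
Q = ṁ·Δh = 26.62 kg/s × -1418.9 kJ/kg = -37772 kJ/s
|Q| = 37772 kW = 135980 MJ/h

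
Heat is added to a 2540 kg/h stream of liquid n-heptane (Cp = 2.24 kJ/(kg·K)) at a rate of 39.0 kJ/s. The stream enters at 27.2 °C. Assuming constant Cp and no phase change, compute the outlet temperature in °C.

Q = 39.0 kJ/s = 140400 kJ/h
ΔT = Q/(ṁ·Cp) = 140400/(2540×2.24) = 24.677 K
T_out = 27.2 + 24.677 = 51.877 °C

T_out = 51.9 °C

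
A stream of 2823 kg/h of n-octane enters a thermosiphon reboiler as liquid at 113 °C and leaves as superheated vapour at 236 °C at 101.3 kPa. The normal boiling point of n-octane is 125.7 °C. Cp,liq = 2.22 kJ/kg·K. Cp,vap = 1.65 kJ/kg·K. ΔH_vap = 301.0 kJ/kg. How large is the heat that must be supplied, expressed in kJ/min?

liquid 113→125.7 °C: 28.194 kJ/kg
vaporisation at 125.7 °C: 301 kJ/kg
vapour 125.7→236 °C: 181.99 kJ/kg
Δh = 28.194 + 301 + 181.99 = 511.19 kJ/kg
Q = ṁ·Δh = 2823 kg/h × 511.19 kJ/kg = 1.4431e+06 kJ/h
|Q| = 400.86 kW = 24051 kJ/min

Q = 24100 kJ/min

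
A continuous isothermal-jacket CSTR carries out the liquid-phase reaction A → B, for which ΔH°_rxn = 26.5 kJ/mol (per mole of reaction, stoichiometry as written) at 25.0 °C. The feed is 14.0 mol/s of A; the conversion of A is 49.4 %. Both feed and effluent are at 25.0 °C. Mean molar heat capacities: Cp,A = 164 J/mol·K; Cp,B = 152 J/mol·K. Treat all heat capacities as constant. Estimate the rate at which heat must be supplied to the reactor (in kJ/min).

Q_in = 11000 kJ/min

Extent of reaction ξ = 0.494 × 14.0 = 6.916 mol/s
Reaction term: ξ·ΔH°_rxn = 6.916 × 26.5 = 183.27 kJ/s
Q = ΔH = 183.27 kJ/s = 183.27 kW
Heat supplied = 10996 kJ/min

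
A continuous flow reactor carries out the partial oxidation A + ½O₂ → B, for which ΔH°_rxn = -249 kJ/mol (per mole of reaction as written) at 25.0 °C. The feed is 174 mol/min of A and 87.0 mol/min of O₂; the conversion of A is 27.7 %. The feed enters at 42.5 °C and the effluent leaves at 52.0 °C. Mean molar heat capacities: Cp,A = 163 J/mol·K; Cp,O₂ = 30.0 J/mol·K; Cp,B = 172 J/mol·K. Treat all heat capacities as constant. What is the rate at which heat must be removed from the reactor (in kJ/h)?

Extent of reaction ξ = 0.277 × 174 = 48.198 mol/min
Reaction term: ξ·ΔH°_rxn = 48.198 × -249 = -12001 kJ/min
Sensible, feed 42.5→25 °C: -542.01 kJ/min
Outlet flows (mol/min): A 125.8, O₂ 62.901, B 48.198
Sensible, products 25→52.0 °C: 828.44 kJ/min
Q = ΔH = -11715 kJ/min = -195.25 kW
Heat removed = 702890 kJ/h

Q_out = 703000 kJ/h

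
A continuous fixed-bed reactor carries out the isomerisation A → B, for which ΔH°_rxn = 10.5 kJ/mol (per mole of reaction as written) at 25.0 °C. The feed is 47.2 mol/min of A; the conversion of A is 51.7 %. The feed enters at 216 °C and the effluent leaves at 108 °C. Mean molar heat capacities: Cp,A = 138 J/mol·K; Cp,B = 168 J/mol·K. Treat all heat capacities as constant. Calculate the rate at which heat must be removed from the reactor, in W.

Extent of reaction ξ = 0.517 × 47.2 = 24.402 mol/min
Reaction term: ξ·ΔH°_rxn = 24.402 × 10.5 = 256.23 kJ/min
Sensible, feed 216→25 °C: -1244.1 kJ/min
Outlet flows (mol/min): A 22.798, B 24.402
Sensible, products 25→108 °C: 601.39 kJ/min
Q = ΔH = -386.48 kJ/min = -6.4414 kW
Heat removed = 6441.4 W

Q_out = 6440 W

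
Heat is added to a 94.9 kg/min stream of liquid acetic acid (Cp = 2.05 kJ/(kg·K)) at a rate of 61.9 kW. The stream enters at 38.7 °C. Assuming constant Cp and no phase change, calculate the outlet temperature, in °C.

Q = 61.9 kW = 3714 kJ/min
ΔT = Q/(ṁ·Cp) = 3714/(94.9×2.05) = 19.091 K
T_out = 38.7 + 19.091 = 57.791 °C

T_out = 57.8 °C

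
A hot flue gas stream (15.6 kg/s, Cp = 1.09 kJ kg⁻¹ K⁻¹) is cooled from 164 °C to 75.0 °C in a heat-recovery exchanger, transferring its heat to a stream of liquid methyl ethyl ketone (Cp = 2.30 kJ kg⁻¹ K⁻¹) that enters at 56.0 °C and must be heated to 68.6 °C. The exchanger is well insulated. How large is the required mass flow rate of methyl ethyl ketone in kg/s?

Heat released by hot stream: Q = 15.6 × 1.09 × (164 − 75.0) = 1513.4 kJ/s
Energy balance on cold side (adiabatic exchanger): Q = ṁ_c·Cp_c·(T_c,out − T_c,in)
ṁ_c = 1513.4 / [2.30 × (68.6 − 56.0)] = 52.221 kg/s

ṁ_c = 52.2 kg/s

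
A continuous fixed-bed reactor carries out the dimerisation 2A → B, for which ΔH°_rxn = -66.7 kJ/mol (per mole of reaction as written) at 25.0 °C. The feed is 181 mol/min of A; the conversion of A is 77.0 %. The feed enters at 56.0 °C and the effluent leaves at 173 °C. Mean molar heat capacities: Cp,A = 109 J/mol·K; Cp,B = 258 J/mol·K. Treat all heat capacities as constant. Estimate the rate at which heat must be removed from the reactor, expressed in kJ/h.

Q_out = 116000 kJ/h

Extent of reaction ξ = 0.770 × 181 / 2 = 69.685 mol/min
Reaction term: ξ·ΔH°_rxn = 69.685 × -66.7 = -4648 kJ/min
Sensible, feed 56.0→25 °C: -611.6 kJ/min
Outlet flows (mol/min): A 41.63, B 69.685
Sensible, products 25→173 °C: 3332.4 kJ/min
Q = ΔH = -1927.2 kJ/min = -32.119 kW
Heat removed = 115630 kJ/h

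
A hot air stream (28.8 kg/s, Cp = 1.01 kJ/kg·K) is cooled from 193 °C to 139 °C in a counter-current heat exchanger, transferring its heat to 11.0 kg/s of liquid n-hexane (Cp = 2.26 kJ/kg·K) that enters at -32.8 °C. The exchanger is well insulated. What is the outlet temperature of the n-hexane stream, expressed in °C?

Heat released by hot stream: Q = 28.8 × 1.01 × (193 − 139) = 1570.8 kJ/s
Energy balance on cold side (adiabatic exchanger): Q = ṁ_c·Cp_c·(T_c,out − T_c,in)
T_c,out = -32.8 + 1570.8/(11.0 × 2.26) = 30.384 °C

T_c,out = 30.4 °C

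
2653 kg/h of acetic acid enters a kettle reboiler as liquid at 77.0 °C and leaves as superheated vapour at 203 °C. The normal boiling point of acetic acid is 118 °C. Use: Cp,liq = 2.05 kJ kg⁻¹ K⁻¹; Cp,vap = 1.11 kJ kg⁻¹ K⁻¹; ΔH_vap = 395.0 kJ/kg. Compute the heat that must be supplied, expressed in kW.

liquid 77.0→118 °C: 84.05 kJ/kg
vaporisation at 118 °C: 395 kJ/kg
vapour 118→203 °C: 94.35 kJ/kg
Δh = 84.05 + 395 + 94.35 = 573.4 kJ/kg
Q = ṁ·Δh = 2653 kg/h × 573.4 kJ/kg = 1.5212e+06 kJ/h
|Q| = 422.56 kW

Q = 423 kW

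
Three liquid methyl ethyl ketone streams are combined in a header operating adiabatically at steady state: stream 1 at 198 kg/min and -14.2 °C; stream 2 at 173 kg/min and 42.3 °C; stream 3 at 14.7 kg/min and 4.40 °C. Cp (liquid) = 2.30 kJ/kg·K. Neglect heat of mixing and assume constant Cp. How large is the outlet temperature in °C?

T_out = 11.9 °C

No heat crosses the boundary, so H_out = H_in.
T_out = Σ ṁᵢCp,ᵢTᵢ / Σ ṁᵢCp,ᵢ
      = 10513 / 887.11 = 11.851 °C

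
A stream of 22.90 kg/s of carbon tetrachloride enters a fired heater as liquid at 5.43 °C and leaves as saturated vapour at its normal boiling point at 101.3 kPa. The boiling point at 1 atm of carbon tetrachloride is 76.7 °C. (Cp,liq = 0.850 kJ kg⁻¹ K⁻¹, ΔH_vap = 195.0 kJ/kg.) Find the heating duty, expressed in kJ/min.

Q = 351000 kJ/min

liquid 5.43→76.7 °C: 60.58 kJ/kg
vaporisation at 76.7 °C: 195 kJ/kg
Δh = 60.58 + 195 = 255.58 kJ/kg
Q = ṁ·Δh = 22.90 kg/s × 255.58 kJ/kg = 5852.8 kJ/s
|Q| = 5852.8 kW = 351170 kJ/min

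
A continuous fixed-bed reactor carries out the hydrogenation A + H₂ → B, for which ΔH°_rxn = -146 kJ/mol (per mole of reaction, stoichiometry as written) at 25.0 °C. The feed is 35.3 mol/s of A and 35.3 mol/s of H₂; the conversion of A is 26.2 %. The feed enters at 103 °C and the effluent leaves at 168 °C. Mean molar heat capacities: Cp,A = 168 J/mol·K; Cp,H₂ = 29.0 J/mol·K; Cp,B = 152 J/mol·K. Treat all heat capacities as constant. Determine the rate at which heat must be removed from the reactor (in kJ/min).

Q_out = 57500 kJ/min

Extent of reaction ξ = 0.262 × 35.3 = 9.2486 mol/s
Reaction term: ξ·ΔH°_rxn = 9.2486 × -146 = -1350.3 kJ/s
Sensible, feed 103→25 °C: -542.42 kJ/s
Outlet flows (mol/s): A 26.051, H₂ 26.051, B 9.2486
Sensible, products 25→168 °C: 934.92 kJ/s
Q = ΔH = -957.79 kJ/s = -957.79 kW
Heat removed = 57468 kJ/min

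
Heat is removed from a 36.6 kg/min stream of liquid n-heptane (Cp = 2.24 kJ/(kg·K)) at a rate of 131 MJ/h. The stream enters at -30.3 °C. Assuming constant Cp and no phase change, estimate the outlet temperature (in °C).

T_out = -56.9 °C

Q = 131 MJ/h = 2183.3 kJ/min
ΔT = Q/(ṁ·Cp) = 2183.3/(36.6×2.24) = 26.631 K
T_out = -30.3 − 26.631 = -56.931 °C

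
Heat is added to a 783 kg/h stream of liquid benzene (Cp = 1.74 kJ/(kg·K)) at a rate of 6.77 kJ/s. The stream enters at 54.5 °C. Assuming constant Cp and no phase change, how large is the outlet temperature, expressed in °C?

T_out = 72.4 °C

Q = 6.77 kJ/s = 24372 kJ/h
ΔT = Q/(ṁ·Cp) = 24372/(783×1.74) = 17.889 K
T_out = 54.5 + 17.889 = 72.389 °C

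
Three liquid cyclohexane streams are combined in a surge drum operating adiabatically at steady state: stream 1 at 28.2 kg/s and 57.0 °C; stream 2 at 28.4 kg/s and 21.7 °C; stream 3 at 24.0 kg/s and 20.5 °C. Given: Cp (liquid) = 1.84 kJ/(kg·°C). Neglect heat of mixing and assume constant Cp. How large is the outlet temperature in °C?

T_out = 33.7 °C

Adiabatic, steady state ⇒ Σ ṁᵢCp,ᵢ(T_out − Tᵢ) = 0
T_out = Σ ṁᵢCp,ᵢTᵢ / Σ ṁᵢCp,ᵢ
      = 4996.9 / 148.3 = 33.693 °C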